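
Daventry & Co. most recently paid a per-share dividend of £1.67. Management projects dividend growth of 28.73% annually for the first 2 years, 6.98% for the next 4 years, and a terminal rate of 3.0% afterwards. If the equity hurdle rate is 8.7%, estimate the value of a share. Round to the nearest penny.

£53.03

Three-stage DDM. Project D₁…D_6; terminal Gordon value at t=6 with g = 0.03; discount at r = 0.087.
D_1 = 2.1498
D_2 = 2.7674
D_3 = 2.9606
D_4 = 3.1672
D_5 = 3.3883
D_6 = 3.6248
TV_6 = 3.7336/(0.087−0.03) = 65.5011
P₀ = Σ Dₜ/(1+r)ᵗ + TV_6/(1+r)^6 = 53.0312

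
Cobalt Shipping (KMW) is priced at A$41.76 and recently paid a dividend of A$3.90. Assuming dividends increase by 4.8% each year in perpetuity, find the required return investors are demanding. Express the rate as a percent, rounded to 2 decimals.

14.59%

Rearranging the constant-growth DDM: r = D₁/P₀ + g.
D₁ = 3.90 × (1 + 0.048) = 4.0872.
r = 4.0872 / 41.76 + 0.048 = 0.09787 + 0.048 = 0.14587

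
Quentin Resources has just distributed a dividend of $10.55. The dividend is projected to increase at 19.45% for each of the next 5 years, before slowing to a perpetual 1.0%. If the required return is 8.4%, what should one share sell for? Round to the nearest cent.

$305.20

Two-stage DDM. Project D₁…D_5 at 0.1945, terminal growth 0.01, discount at r = 0.084.
D_1 = 12.6020
D_2 = 15.0531
D_3 = 17.9809
D_4 = 21.4782
D_5 = 25.6557
Terminal value at t=5: TV = D_6/(r−g) = 25.9122/(0.084−0.01) = 350.1651
P₀ = 12.6020/(1+0.084)^1 + 15.0531/(1+0.084)^2 + 17.9809/(1+0.084)^3 + 21.4782/(1+0.084)^4 + 25.6557/(1+0.084)^5 + 350.1651/(1+0.084)^5 = 305.2005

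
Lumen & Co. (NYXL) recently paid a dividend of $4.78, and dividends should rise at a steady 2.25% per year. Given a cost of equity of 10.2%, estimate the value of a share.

$61.48

Gordon growth model: P₀ = D₁/(r − g). D₁ = 4.78 × (1 + 0.0225) = 4.8876.
P₀ = 4.8876 / (0.102 − 0.0225) = 4.8876 / 0.0795 = 61.4786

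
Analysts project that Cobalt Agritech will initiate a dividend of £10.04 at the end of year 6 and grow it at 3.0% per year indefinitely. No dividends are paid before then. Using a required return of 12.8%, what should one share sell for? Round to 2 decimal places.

Deferred-dividend DDM. At t=5 the remaining stream is a growing perpetuity with first payment D_6 = 10.04.
V_5 = D_6/(r−g) = 10.04/(0.128−0.03) = 102.4490
P₀ = V_5/(1+r)^5 = 102.4490/(1+0.128)^5 = 56.0999

£56.10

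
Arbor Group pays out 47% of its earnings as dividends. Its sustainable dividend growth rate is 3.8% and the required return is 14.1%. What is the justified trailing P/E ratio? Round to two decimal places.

4.74

Justified trailing P/E = b(1+g)/(r−g) = 0.47×(1+0.038)/(0.141−0.038) = 4.7365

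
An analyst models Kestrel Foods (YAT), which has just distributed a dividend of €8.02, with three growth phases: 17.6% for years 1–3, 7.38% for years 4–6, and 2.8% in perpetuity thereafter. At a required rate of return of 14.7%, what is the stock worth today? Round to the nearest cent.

Three-stage DDM. Project D₁…D_6; terminal Gordon value at t=6 with g = 0.028; discount at r = 0.147.
D_1 = 9.4315
D_2 = 11.0915
D_3 = 13.0436
D_4 = 14.0062
D_5 = 15.0398
D_6 = 16.1498
TV_6 = 16.6020/(0.147−0.028) = 139.5124
P₀ = Σ Dₜ/(1+r)ᵗ + TV_6/(1+r)^6 = 109.3253

€109.33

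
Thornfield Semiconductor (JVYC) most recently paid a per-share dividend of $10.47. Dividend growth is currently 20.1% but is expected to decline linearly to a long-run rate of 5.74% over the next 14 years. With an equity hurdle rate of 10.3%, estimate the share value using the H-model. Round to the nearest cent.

H-model: P₀ = D₀[(1+g_L) + H(g_S−g_L)]/(r−g_L), with H = 14/2 = 7.
P₀ = 10.47 × [(1+0.0574) + 7×(0.201−0.0574)] / (0.103−0.0574)
   = 10.47 × 2.0626 / 0.0456 = 473.5838

$473.58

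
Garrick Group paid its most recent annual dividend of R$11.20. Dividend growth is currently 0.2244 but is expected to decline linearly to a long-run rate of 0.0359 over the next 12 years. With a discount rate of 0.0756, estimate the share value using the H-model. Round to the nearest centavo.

R$611.32

H-model: P₀ = D₀[(1+g_L) + H(g_S−g_L)]/(r−g_L), with H = 12/2 = 6.
P₀ = 11.20 × [(1+0.0359) + 6×(0.2244−0.0359)] / (0.0756−0.0359)
   = 11.20 × 2.1669 / 0.0397 = 611.3169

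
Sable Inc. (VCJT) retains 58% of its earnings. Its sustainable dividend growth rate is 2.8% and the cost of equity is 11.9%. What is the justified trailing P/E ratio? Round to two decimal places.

4.74

Payout ratio b = 1 − 0.58 = 0.42.
Justified trailing P/E = b(1+g)/(r−g) = 0.42×(1+0.028)/(0.119−0.028) = 4.7446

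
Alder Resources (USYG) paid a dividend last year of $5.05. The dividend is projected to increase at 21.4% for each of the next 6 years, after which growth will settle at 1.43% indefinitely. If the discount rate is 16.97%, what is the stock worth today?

$75.78

Two-stage DDM. Project D₁…D_6 at 0.214, terminal growth 0.0143, discount at r = 0.1697.
D_1 = 6.1307
D_2 = 7.4427
D_3 = 9.0354
D_4 = 10.9690
D_5 = 13.3163
D_6 = 16.1660
Terminal value at t=6: TV = D_7/(r−g) = 16.3972/(0.1697−0.0143) = 105.5161
P₀ = 6.1307/(1+0.1697)^1 + 7.4427/(1+0.1697)^2 + 9.0354/(1+0.1697)^3 + 10.9690/(1+0.1697)^4 + 13.3163/(1+0.1697)^5 + 16.1660/(1+0.1697)^6 + 105.5161/(1+0.1697)^6 = 75.7774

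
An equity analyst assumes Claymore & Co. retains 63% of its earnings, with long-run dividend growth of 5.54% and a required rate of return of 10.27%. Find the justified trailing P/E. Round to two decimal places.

Payout ratio b = 1 − 0.63 = 0.37.
Justified trailing P/E = b(1+g)/(r−g) = 0.37×(1+0.0554)/(0.1027−0.0554) = 8.2558

8.26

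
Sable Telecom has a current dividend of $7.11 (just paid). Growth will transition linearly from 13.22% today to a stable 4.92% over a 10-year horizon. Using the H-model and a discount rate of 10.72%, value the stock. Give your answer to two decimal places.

H-model: P₀ = D₀[(1+g_L) + H(g_S−g_L)]/(r−g_L), with H = 10/2 = 5.
P₀ = 7.11 × [(1+0.0492) + 5×(0.1322−0.0492)] / (0.1072−0.0492)
   = 7.11 × 1.4642 / 0.058 = 179.4907

$179.49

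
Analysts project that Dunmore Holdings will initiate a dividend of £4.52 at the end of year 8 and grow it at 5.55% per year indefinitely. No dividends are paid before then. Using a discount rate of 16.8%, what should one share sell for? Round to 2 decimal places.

£13.55

Deferred-dividend DDM. At t=7 the remaining stream is a growing perpetuity with first payment D_8 = 4.52.
V_7 = D_8/(r−g) = 4.52/(0.168−0.0555) = 40.1778
P₀ = V_7/(1+r)^7 = 40.1778/(1+0.168)^7 = 13.5483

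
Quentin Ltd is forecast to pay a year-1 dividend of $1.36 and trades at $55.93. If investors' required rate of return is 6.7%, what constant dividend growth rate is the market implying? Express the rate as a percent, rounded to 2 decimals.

4.27%

From P₀ = D₁/(r − g), the implied growth is g = r − D₁/P₀.
g = 0.067 − 1.36/55.93 = 0.067 − 0.02432 = 0.04268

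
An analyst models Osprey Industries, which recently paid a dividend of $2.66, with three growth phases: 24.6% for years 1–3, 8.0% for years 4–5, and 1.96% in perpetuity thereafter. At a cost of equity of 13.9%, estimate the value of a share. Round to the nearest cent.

Three-stage DDM. Project D₁…D_5; terminal Gordon value at t=5 with g = 0.0196; discount at r = 0.139.
D_1 = 3.3144
D_2 = 4.1297
D_3 = 5.1456
D_4 = 5.5572
D_5 = 6.0018
TV_5 = 6.1195/(0.139−0.0196) = 51.2518
P₀ = Σ Dₜ/(1+r)ᵗ + TV_5/(1+r)^5 = 42.7438

$42.74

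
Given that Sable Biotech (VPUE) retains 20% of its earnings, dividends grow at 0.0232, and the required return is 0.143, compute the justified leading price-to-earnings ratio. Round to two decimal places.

6.68

Payout ratio b = 1 − 0.20 = 0.80.
Justified leading P/E = b/(r−g) = 0.80/(0.143−0.0232) = 6.6778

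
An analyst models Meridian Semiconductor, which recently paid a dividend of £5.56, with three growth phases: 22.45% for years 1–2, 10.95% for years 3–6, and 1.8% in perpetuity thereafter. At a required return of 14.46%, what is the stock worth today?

£81.05

Three-stage DDM. Project D₁…D_6; terminal Gordon value at t=6 with g = 0.018; discount at r = 0.1446.
D_1 = 6.8082
D_2 = 8.3367
D_3 = 9.2495
D_4 = 10.2624
D_5 = 11.3861
D_6 = 12.6329
TV_6 = 12.8602/(0.1446−0.018) = 101.5817
P₀ = Σ Dₜ/(1+r)ᵗ + TV_6/(1+r)^6 = 81.0469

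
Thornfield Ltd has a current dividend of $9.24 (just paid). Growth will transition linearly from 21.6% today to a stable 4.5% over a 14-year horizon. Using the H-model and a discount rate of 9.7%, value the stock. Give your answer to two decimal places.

H-model: P₀ = D₀[(1+g_L) + H(g_S−g_L)]/(r−g_L), with H = 14/2 = 7.
P₀ = 9.24 × [(1+0.045) + 7×(0.216−0.045)] / (0.097−0.045)
   = 9.24 × 2.2420 / 0.052 = 398.3862

$398.39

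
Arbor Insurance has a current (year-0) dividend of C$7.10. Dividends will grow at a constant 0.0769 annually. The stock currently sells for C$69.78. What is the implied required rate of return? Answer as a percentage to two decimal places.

Rearranging the constant-growth DDM: r = D₁/P₀ + g.
D₁ = 7.10 × (1 + 0.0769) = 7.6460.
r = 7.6460 / 69.78 + 0.0769 = 0.10957 + 0.0769 = 0.18647

18.65%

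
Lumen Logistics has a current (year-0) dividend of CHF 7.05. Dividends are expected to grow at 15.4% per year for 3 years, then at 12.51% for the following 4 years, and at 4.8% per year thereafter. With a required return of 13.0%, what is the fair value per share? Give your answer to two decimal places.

CHF 146.08

Three-stage DDM. Project D₁…D_7; terminal Gordon value at t=7 with g = 0.048; discount at r = 0.13.
D_1 = 8.1357
D_2 = 9.3886
D_3 = 10.8344
D_4 = 12.1898
D_5 = 13.7148
D_6 = 15.4305
D_7 = 17.3609
TV_7 = 18.1942/(0.13−0.048) = 221.8802
P₀ = Σ Dₜ/(1+r)ᵗ + TV_7/(1+r)^7 = 146.0848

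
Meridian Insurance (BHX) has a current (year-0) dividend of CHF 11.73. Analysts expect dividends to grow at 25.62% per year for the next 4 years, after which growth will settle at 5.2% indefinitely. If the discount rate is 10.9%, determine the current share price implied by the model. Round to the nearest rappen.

CHF 421.11

Two-stage DDM. Project D₁…D_4 at 0.2562, terminal growth 0.052, discount at r = 0.109.
D_1 = 14.7352
D_2 = 18.5104
D_3 = 23.2528
D_4 = 29.2101
Terminal value at t=4: TV = D_5/(r−g) = 30.7290/(0.109−0.052) = 539.1059
P₀ = 14.7352/(1+0.109)^1 + 18.5104/(1+0.109)^2 + 23.2528/(1+0.109)^3 + 29.2101/(1+0.109)^4 + 539.1059/(1+0.109)^4 = 421.1052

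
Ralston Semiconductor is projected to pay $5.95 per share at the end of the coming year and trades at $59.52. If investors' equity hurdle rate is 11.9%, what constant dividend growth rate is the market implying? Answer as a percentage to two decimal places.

1.90%

From P₀ = D₁/(r − g), the implied growth is g = r − D₁/P₀.
g = 0.119 − 5.95/59.52 = 0.119 − 0.09997 = 0.01903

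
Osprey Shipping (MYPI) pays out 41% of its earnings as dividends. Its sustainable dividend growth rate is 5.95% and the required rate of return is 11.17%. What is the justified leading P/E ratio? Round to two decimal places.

Justified leading P/E = b/(r−g) = 0.41/(0.1117−0.0595) = 7.8544

7.85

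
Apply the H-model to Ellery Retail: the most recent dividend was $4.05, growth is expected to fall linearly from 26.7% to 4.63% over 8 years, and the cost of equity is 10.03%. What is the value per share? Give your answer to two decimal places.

H-model: P₀ = D₀[(1+g_L) + H(g_S−g_L)]/(r−g_L), with H = 8/2 = 4.
P₀ = 4.05 × [(1+0.0463) + 4×(0.267−0.0463)] / (0.1003−0.0463)
   = 4.05 × 1.9291 / 0.054 = 144.6825

$144.68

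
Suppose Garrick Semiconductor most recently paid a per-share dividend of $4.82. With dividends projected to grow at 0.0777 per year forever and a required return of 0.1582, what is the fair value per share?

Gordon growth model: P₀ = D₁/(r − g). D₁ = 4.82 × (1 + 0.0777) = 5.1945.
P₀ = 5.1945 / (0.1582 − 0.0777) = 5.1945 / 0.0805 = 64.5281

$64.53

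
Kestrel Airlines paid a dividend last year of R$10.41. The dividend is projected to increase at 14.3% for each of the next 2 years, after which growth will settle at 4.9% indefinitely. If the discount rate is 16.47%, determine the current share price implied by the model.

Two-stage DDM. Project D₁…D_2 at 0.143, terminal growth 0.049, discount at r = 0.1647.
D_1 = 11.8986
D_2 = 13.6001
Terminal value at t=2: TV = D_3/(r−g) = 14.2665/(0.1647−0.049) = 123.3063
P₀ = 11.8986/(1+0.1647)^1 + 13.6001/(1+0.1647)^2 + 123.3063/(1+0.1647)^2 = 111.1403

R$111.14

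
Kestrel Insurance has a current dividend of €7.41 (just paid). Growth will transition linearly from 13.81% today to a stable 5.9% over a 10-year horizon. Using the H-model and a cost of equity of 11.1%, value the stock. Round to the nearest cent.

H-model: P₀ = D₀[(1+g_L) + H(g_S−g_L)]/(r−g_L), with H = 10/2 = 5.
P₀ = 7.41 × [(1+0.059) + 5×(0.1381−0.059)] / (0.111−0.059)
   = 7.41 × 1.4545 / 0.052 = 207.2662

€207.27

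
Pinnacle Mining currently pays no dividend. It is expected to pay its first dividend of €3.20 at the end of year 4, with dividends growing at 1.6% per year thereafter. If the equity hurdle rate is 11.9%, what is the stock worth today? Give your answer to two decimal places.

€22.17

Deferred-dividend DDM. At t=3 the remaining stream is a growing perpetuity with first payment D_4 = 3.20.
V_3 = D_4/(r−g) = 3.20/(0.119−0.016) = 31.0680
P₀ = V_3/(1+r)^3 = 31.0680/(1+0.119)^3 = 22.1729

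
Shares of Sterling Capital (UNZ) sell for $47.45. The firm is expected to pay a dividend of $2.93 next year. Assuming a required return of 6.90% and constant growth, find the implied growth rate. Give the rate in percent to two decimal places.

0.73%

From P₀ = D₁/(r − g), the implied growth is g = r − D₁/P₀.
g = 0.069 − 2.93/47.45 = 0.069 − 0.06175 = 0.00725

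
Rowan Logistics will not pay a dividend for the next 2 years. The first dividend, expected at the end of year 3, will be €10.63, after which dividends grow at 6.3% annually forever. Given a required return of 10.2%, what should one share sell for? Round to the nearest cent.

Deferred-dividend DDM. At t=2 the remaining stream is a growing perpetuity with first payment D_3 = 10.63.
V_2 = D_3/(r−g) = 10.63/(0.102−0.063) = 272.5641
P₀ = V_2/(1+r)^2 = 272.5641/(1+0.102)^2 = 224.4427

€224.44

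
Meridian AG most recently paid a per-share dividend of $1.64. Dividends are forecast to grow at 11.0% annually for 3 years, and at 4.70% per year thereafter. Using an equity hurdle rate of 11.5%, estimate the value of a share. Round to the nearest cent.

$29.79

Two-stage DDM. Project D₁…D_3 at 0.11, terminal growth 0.047, discount at r = 0.115.
D_1 = 1.8204
D_2 = 2.0206
D_3 = 2.2429
Terminal value at t=3: TV = D_4/(r−g) = 2.3483/(0.115−0.047) = 34.5343
P₀ = 1.8204/(1+0.115)^1 + 2.0206/(1+0.115)^2 + 2.2429/(1+0.115)^3 + 34.5343/(1+0.115)^3 = 29.7890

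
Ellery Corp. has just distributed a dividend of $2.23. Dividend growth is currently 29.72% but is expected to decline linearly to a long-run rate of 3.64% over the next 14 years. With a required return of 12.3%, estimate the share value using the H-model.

H-model: P₀ = D₀[(1+g_L) + H(g_S−g_L)]/(r−g_L), with H = 14/2 = 7.
P₀ = 2.23 × [(1+0.0364) + 7×(0.2972−0.0364)] / (0.123−0.0364)
   = 2.23 × 2.8620 / 0.0866 = 73.6982

$73.70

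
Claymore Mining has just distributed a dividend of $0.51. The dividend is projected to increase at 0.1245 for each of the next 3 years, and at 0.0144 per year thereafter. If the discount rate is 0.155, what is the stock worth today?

$4.85

Two-stage DDM. Project D₁…D_3 at 0.1245, terminal growth 0.0144, discount at r = 0.155.
D_1 = 0.5735
D_2 = 0.6449
D_3 = 0.7252
Terminal value at t=3: TV = D_4/(r−g) = 0.7356/(0.155−0.0144) = 5.2321
P₀ = 0.5735/(1+0.155)^1 + 0.6449/(1+0.155)^2 + 0.7252/(1+0.155)^3 + 5.2321/(1+0.155)^3 = 4.8463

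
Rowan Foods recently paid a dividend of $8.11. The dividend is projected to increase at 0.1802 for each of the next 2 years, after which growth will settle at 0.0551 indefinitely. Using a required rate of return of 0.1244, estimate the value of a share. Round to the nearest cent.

$153.48

Two-stage DDM. Project D₁…D_2 at 0.1802, terminal growth 0.0551, discount at r = 0.1244.
D_1 = 9.5714
D_2 = 11.2962
Terminal value at t=2: TV = D_3/(r−g) = 11.9186/(0.1244−0.0551) = 171.9857
P₀ = 9.5714/(1+0.1244)^1 + 11.2962/(1+0.1244)^2 + 171.9857/(1+0.1244)^2 = 153.4824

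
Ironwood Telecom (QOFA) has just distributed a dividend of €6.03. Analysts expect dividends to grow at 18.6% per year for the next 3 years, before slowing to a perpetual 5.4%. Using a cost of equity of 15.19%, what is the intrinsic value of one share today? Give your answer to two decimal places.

Two-stage DDM. Project D₁…D_3 at 0.186, terminal growth 0.054, discount at r = 0.1519.
D_1 = 7.1516
D_2 = 8.4818
D_3 = 10.0594
Terminal value at t=3: TV = D_4/(r−g) = 10.6026/(0.1519−0.054) = 108.3002
P₀ = 7.1516/(1+0.1519)^1 + 8.4818/(1+0.1519)^2 + 10.0594/(1+0.1519)^3 + 108.3002/(1+0.1519)^3 = 90.0397

€90.04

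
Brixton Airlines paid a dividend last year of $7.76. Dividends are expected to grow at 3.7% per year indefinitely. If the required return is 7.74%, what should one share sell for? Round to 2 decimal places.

Gordon growth model: P₀ = D₁/(r − g). D₁ = 7.76 × (1 + 0.037) = 8.0471.
P₀ = 8.0471 / (0.0774 − 0.037) = 8.0471 / 0.0404 = 199.1861

$199.19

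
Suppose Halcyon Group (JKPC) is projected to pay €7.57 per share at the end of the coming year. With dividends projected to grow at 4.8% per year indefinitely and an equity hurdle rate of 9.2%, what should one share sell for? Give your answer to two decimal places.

€172.05

Gordon growth model: P₀ = D₁/(r − g), with D₁ = 7.57 given directly.
P₀ = 7.5700 / (0.092 − 0.048) = 7.5700 / 0.044 = 172.0455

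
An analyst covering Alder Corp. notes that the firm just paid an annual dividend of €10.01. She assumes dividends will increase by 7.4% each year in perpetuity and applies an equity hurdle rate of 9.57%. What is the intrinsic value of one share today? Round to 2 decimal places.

€495.43

Gordon growth model: P₀ = D₁/(r − g). D₁ = 10.01 × (1 + 0.074) = 10.7507.
P₀ = 10.7507 / (0.0957 − 0.074) = 10.7507 / 0.0217 = 495.4258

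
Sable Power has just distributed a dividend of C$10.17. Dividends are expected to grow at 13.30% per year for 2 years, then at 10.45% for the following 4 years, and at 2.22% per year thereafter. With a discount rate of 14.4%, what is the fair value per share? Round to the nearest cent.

C$129.36

Three-stage DDM. Project D₁…D_6; terminal Gordon value at t=6 with g = 0.0222; discount at r = 0.144.
D_1 = 11.5226
D_2 = 13.0551
D_3 = 14.4194
D_4 = 15.9262
D_5 = 17.5905
D_6 = 19.4287
TV_6 = 19.8600/(0.144−0.0222) = 163.0543
P₀ = Σ Dₜ/(1+r)ᵗ + TV_6/(1+r)^6 = 129.3621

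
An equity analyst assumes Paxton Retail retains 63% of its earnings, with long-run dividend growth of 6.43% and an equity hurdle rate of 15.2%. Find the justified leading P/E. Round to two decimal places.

Payout ratio b = 1 − 0.63 = 0.37.
Justified leading P/E = b/(r−g) = 0.37/(0.152−0.0643) = 4.2189

4.22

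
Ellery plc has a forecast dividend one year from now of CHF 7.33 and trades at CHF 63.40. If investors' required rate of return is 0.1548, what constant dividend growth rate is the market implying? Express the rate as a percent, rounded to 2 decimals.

3.92%

From P₀ = D₁/(r − g), the implied growth is g = r − D₁/P₀.
g = 0.1548 − 7.33/63.40 = 0.1548 − 0.11562 = 0.03918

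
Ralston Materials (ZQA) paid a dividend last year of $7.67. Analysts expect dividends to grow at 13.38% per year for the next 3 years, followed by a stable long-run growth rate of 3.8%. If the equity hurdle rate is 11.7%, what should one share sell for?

$129.10

Two-stage DDM. Project D₁…D_3 at 0.1338, terminal growth 0.038, discount at r = 0.117.
D_1 = 8.6962
D_2 = 9.8598
D_3 = 11.1790
Terminal value at t=3: TV = D_4/(r−g) = 11.6038/(0.117−0.038) = 146.8842
P₀ = 8.6962/(1+0.117)^1 + 9.8598/(1+0.117)^2 + 11.1790/(1+0.117)^3 + 146.8842/(1+0.117)^3 = 129.1030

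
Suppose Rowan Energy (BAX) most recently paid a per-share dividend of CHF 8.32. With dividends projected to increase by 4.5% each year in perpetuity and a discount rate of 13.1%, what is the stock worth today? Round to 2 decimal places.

Gordon growth model: P₀ = D₁/(r − g). D₁ = 8.32 × (1 + 0.045) = 8.6944.
P₀ = 8.6944 / (0.131 − 0.045) = 8.6944 / 0.086 = 101.0977

CHF 101.10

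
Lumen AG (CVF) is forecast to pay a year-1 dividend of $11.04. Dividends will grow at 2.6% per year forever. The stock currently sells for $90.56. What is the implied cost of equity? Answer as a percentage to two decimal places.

14.79%

Rearranging the constant-growth DDM: r = D₁/P₀ + g.
r = 11.0400 / 90.56 + 0.026 = 0.12191 + 0.026 = 0.14791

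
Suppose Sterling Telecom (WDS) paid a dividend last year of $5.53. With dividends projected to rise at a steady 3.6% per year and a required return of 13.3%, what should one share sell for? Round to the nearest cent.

Gordon growth model: P₀ = D₁/(r − g). D₁ = 5.53 × (1 + 0.036) = 5.7291.
P₀ = 5.7291 / (0.133 − 0.036) = 5.7291 / 0.097 = 59.0627

$59.06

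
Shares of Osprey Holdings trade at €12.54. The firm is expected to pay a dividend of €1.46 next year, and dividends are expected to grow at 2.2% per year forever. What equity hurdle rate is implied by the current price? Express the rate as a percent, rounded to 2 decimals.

Rearranging the constant-growth DDM: r = D₁/P₀ + g.
r = 1.4600 / 12.54 + 0.022 = 0.11643 + 0.022 = 0.13843

13.84%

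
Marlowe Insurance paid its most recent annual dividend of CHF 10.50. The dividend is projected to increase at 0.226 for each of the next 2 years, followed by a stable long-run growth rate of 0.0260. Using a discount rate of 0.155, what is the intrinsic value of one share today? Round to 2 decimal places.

CHF 117.07

Two-stage DDM. Project D₁…D_2 at 0.226, terminal growth 0.026, discount at r = 0.155.
D_1 = 12.8730
D_2 = 15.7823
Terminal value at t=2: TV = D_3/(r−g) = 16.1926/(0.155−0.026) = 125.5243
P₀ = 12.8730/(1+0.155)^1 + 15.7823/(1+0.155)^2 + 125.5243/(1+0.155)^2 = 117.0705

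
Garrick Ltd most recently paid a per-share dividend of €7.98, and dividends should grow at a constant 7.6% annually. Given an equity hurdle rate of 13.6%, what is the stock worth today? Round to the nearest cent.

€143.11

Gordon growth model: P₀ = D₁/(r − g). D₁ = 7.98 × (1 + 0.076) = 8.5865.
P₀ = 8.5865 / (0.136 − 0.076) = 8.5865 / 0.06 = 143.1080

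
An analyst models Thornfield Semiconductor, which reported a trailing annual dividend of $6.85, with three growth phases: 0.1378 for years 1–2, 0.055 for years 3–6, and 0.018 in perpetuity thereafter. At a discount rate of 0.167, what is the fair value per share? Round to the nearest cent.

$63.27

Three-stage DDM. Project D₁…D_6; terminal Gordon value at t=6 with g = 0.018; discount at r = 0.167.
D_1 = 7.7939
D_2 = 8.8679
D_3 = 9.3557
D_4 = 9.8702
D_5 = 10.4131
D_6 = 10.9858
TV_6 = 11.1836/(0.167−0.018) = 75.0574
P₀ = Σ Dₜ/(1+r)ᵗ + TV_6/(1+r)^6 = 63.2729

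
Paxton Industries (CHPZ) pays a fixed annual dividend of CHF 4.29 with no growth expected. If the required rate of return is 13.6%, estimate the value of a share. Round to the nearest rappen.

CHF 31.54

Zero-growth DDM (perpetuity): P₀ = D/r = 4.29 / 0.136 = 31.5441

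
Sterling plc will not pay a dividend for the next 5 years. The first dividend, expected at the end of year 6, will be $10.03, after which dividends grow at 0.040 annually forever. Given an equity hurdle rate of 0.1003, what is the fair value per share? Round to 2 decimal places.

Deferred-dividend DDM. At t=5 the remaining stream is a growing perpetuity with first payment D_6 = 10.03.
V_5 = D_6/(r−g) = 10.03/(0.1003−0.04) = 166.3350
P₀ = V_5/(1+r)^5 = 166.3350/(1+0.1003)^5 = 103.1402

$103.14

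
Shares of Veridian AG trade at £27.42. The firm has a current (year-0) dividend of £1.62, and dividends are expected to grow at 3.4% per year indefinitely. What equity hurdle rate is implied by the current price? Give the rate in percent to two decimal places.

9.51%

Rearranging the constant-growth DDM: r = D₁/P₀ + g.
D₁ = 1.62 × (1 + 0.034) = 1.6751.
r = 1.6751 / 27.42 + 0.034 = 0.06109 + 0.034 = 0.09509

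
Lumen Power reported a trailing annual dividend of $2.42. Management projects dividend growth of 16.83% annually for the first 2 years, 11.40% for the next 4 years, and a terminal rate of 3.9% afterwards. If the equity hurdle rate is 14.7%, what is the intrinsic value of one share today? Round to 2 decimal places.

$35.81

Three-stage DDM. Project D₁…D_6; terminal Gordon value at t=6 with g = 0.039; discount at r = 0.147.
D_1 = 2.8273
D_2 = 3.3031
D_3 = 3.6797
D_4 = 4.0992
D_5 = 4.5665
D_6 = 5.0870
TV_6 = 5.2854/(0.147−0.039) = 48.9392
P₀ = Σ Dₜ/(1+r)ᵗ + TV_6/(1+r)^6 = 35.8086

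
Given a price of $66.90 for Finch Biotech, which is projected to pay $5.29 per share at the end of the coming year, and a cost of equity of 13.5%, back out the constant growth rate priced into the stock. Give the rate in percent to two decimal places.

5.59%

From P₀ = D₁/(r − g), the implied growth is g = r − D₁/P₀.
g = 0.135 − 5.29/66.90 = 0.135 − 0.07907 = 0.05593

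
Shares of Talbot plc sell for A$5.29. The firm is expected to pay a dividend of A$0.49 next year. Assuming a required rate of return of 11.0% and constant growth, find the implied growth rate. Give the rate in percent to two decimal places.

From P₀ = D₁/(r − g), the implied growth is g = r − D₁/P₀.
g = 0.11 − 0.49/5.29 = 0.11 − 0.09263 = 0.01737

1.74%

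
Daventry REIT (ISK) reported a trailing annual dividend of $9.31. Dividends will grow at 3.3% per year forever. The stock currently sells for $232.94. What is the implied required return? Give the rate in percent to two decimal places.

7.43%

Rearranging the constant-growth DDM: r = D₁/P₀ + g.
D₁ = 9.31 × (1 + 0.033) = 9.6172.
r = 9.6172 / 232.94 + 0.033 = 0.04129 + 0.033 = 0.07429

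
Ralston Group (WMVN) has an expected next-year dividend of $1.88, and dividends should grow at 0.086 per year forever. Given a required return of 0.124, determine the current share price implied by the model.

Gordon growth model: P₀ = D₁/(r − g), with D₁ = 1.88 given directly.
P₀ = 1.8800 / (0.124 − 0.086) = 1.8800 / 0.038 = 49.4737

$49.47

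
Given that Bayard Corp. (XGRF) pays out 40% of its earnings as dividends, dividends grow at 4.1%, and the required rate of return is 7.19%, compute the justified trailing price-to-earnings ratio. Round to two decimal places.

Justified trailing P/E = b(1+g)/(r−g) = 0.40×(1+0.041)/(0.0719−0.041) = 13.4757

13.48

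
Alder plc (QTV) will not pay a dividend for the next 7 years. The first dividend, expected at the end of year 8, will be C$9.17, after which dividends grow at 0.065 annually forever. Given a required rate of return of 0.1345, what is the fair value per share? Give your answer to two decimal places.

C$54.54

Deferred-dividend DDM. At t=7 the remaining stream is a growing perpetuity with first payment D_8 = 9.17.
V_7 = D_8/(r−g) = 9.17/(0.1345−0.065) = 131.9424
P₀ = V_7/(1+r)^7 = 131.9424/(1+0.1345)^7 = 54.5448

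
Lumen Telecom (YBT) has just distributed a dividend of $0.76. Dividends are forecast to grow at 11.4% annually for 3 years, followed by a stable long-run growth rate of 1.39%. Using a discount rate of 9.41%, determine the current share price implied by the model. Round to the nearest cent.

Two-stage DDM. Project D₁…D_3 at 0.114, terminal growth 0.0139, discount at r = 0.0941.
D_1 = 0.8466
D_2 = 0.9432
D_3 = 1.0507
Terminal value at t=3: TV = D_4/(r−g) = 1.0653/(0.0941−0.0139) = 13.2828
P₀ = 0.8466/(1+0.0941)^1 + 0.9432/(1+0.0941)^2 + 1.0507/(1+0.0941)^3 + 13.2828/(1+0.0941)^3 = 12.5058

$12.51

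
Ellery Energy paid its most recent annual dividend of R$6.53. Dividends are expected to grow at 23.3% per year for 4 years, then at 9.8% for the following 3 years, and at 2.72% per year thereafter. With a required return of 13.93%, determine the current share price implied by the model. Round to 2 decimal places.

R$130.40

Three-stage DDM. Project D₁…D_7; terminal Gordon value at t=7 with g = 0.0272; discount at r = 0.1393.
D_1 = 8.0515
D_2 = 9.9275
D_3 = 12.2406
D_4 = 15.0926
D_5 = 16.5717
D_6 = 18.1958
D_7 = 19.9789
TV_7 = 20.5224/(0.1393−0.0272) = 183.0720
P₀ = Σ Dₜ/(1+r)ᵗ + TV_7/(1+r)^7 = 130.4007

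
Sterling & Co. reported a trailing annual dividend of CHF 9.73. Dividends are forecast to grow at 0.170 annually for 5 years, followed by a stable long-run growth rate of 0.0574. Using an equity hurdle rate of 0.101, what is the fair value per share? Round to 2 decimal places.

CHF 378.38

Two-stage DDM. Project D₁…D_5 at 0.17, terminal growth 0.0574, discount at r = 0.101.
D_1 = 11.3841
D_2 = 13.3194
D_3 = 15.5837
D_4 = 18.2329
D_5 = 21.3325
Terminal value at t=5: TV = D_6/(r−g) = 22.5570/(0.101−0.0574) = 517.3625
P₀ = 11.3841/(1+0.101)^1 + 13.3194/(1+0.101)^2 + 15.5837/(1+0.101)^3 + 18.2329/(1+0.101)^4 + 21.3325/(1+0.101)^5 + 517.3625/(1+0.101)^5 = 378.3831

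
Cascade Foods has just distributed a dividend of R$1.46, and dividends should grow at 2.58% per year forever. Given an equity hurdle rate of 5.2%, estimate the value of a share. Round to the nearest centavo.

R$57.16

Gordon growth model: P₀ = D₁/(r − g). D₁ = 1.46 × (1 + 0.0258) = 1.4977.
P₀ = 1.4977 / (0.052 − 0.0258) = 1.4977 / 0.0262 = 57.1629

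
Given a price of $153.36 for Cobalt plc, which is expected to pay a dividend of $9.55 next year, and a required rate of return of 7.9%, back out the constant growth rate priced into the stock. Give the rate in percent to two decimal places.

1.67%

From P₀ = D₁/(r − g), the implied growth is g = r − D₁/P₀.
g = 0.079 − 9.55/153.36 = 0.079 − 0.06227 = 0.01673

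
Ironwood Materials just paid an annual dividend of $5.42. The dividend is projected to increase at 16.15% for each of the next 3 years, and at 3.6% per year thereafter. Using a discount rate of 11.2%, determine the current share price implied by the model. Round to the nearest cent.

Two-stage DDM. Project D₁…D_3 at 0.1615, terminal growth 0.036, discount at r = 0.112.
D_1 = 6.2953
D_2 = 7.3120
D_3 = 8.4929
Terminal value at t=3: TV = D_4/(r−g) = 8.7987/(0.112−0.036) = 115.7719
P₀ = 6.2953/(1+0.112)^1 + 7.3120/(1+0.112)^2 + 8.4929/(1+0.112)^3 + 115.7719/(1+0.112)^3 = 101.9465

$101.95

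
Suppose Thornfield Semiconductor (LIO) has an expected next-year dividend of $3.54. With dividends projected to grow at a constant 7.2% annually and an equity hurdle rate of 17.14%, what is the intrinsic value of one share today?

Gordon growth model: P₀ = D₁/(r − g), with D₁ = 3.54 given directly.
P₀ = 3.5400 / (0.1714 − 0.072) = 3.5400 / 0.0994 = 35.6137

$35.61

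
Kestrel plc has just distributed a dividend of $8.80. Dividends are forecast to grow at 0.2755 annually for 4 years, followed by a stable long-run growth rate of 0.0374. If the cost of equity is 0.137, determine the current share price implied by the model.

Two-stage DDM. Project D₁…D_4 at 0.2755, terminal growth 0.0374, discount at r = 0.137.
D_1 = 11.2244
D_2 = 14.3167
D_3 = 18.2610
D_4 = 23.2919
Terminal value at t=4: TV = D_5/(r−g) = 24.1630/(0.137−0.0374) = 242.6004
P₀ = 11.2244/(1+0.137)^1 + 14.3167/(1+0.137)^2 + 18.2610/(1+0.137)^3 + 23.2919/(1+0.137)^4 + 242.6004/(1+0.137)^4 = 192.4675

$192.47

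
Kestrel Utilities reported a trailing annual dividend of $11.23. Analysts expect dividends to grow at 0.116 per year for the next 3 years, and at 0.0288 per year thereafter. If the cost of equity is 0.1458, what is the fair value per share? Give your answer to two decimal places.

Two-stage DDM. Project D₁…D_3 at 0.116, terminal growth 0.0288, discount at r = 0.1458.
D_1 = 12.5327
D_2 = 13.9865
D_3 = 15.6089
Terminal value at t=3: TV = D_4/(r−g) = 16.0584/(0.1458−0.0288) = 137.2516
P₀ = 12.5327/(1+0.1458)^1 + 13.9865/(1+0.1458)^2 + 15.6089/(1+0.1458)^3 + 137.2516/(1+0.1458)^3 = 123.2090

$123.21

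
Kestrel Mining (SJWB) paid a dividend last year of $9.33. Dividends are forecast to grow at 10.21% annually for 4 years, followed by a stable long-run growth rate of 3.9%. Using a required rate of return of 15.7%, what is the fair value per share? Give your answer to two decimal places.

Two-stage DDM. Project D₁…D_4 at 0.1021, terminal growth 0.039, discount at r = 0.157.
D_1 = 10.2826
D_2 = 11.3324
D_3 = 12.4895
D_4 = 13.7647
Terminal value at t=4: TV = D_5/(r−g) = 14.3015/(0.157−0.039) = 121.1990
P₀ = 10.2826/(1+0.157)^1 + 11.3324/(1+0.157)^2 + 12.4895/(1+0.157)^3 + 13.7647/(1+0.157)^4 + 121.1990/(1+0.157)^4 = 100.7321

$100.73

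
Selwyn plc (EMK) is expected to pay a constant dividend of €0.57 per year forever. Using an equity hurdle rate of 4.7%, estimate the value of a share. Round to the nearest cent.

Zero-growth DDM (perpetuity): P₀ = D/r = 0.57 / 0.047 = 12.1277

€12.13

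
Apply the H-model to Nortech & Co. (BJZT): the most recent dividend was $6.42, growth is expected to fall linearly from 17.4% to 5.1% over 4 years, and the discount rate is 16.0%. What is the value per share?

H-model: P₀ = D₀[(1+g_L) + H(g_S−g_L)]/(r−g_L), with H = 4/2 = 2.
P₀ = 6.42 × [(1+0.051) + 2×(0.174−0.051)] / (0.16−0.051)
   = 6.42 × 1.2970 / 0.109 = 76.3921

$76.39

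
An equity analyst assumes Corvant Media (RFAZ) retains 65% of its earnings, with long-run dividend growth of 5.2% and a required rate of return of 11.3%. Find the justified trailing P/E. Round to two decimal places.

6.04

Payout ratio b = 1 − 0.65 = 0.35.
Justified trailing P/E = b(1+g)/(r−g) = 0.35×(1+0.052)/(0.113−0.052) = 6.0361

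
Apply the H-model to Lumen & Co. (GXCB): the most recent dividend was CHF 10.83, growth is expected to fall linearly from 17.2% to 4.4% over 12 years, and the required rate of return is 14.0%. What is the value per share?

CHF 204.42

H-model: P₀ = D₀[(1+g_L) + H(g_S−g_L)]/(r−g_L), with H = 12/2 = 6.
P₀ = 10.83 × [(1+0.044) + 6×(0.172−0.044)] / (0.14−0.044)
   = 10.83 × 1.8120 / 0.096 = 204.4162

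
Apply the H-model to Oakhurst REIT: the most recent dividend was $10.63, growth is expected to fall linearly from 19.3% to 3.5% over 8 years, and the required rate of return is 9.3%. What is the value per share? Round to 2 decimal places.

$305.52

H-model: P₀ = D₀[(1+g_L) + H(g_S−g_L)]/(r−g_L), with H = 8/2 = 4.
P₀ = 10.63 × [(1+0.035) + 4×(0.193−0.035)] / (0.093−0.035)
   = 10.63 × 1.6670 / 0.058 = 305.5209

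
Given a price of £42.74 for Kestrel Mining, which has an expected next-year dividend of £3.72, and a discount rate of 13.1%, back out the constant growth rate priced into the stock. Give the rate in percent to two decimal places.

4.40%

From P₀ = D₁/(r − g), the implied growth is g = r − D₁/P₀.
g = 0.131 − 3.72/42.74 = 0.131 − 0.08704 = 0.04396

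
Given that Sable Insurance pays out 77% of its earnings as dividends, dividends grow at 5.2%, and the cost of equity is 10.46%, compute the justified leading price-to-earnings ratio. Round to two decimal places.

Justified leading P/E = b/(r−g) = 0.77/(0.1046−0.052) = 14.6388

14.64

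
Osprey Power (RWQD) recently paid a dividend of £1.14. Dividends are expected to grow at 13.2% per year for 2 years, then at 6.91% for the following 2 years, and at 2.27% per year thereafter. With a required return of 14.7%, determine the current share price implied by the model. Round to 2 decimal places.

Three-stage DDM. Project D₁…D_4; terminal Gordon value at t=4 with g = 0.0227; discount at r = 0.147.
D_1 = 1.2905
D_2 = 1.4608
D_3 = 1.5618
D_4 = 1.6697
TV_4 = 1.7076/(0.147−0.0227) = 13.7376
P₀ = Σ Dₜ/(1+r)ᵗ + TV_4/(1+r)^4 = 12.1721

£12.17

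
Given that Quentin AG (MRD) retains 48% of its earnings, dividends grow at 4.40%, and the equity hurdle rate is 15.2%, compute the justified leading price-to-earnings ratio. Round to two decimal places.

4.81

Payout ratio b = 1 − 0.48 = 0.52.
Justified leading P/E = b/(r−g) = 0.52/(0.152−0.044) = 4.8148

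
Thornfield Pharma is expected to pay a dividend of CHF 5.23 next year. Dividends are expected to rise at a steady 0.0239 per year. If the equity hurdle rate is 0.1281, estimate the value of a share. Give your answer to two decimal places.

CHF 50.19

Gordon growth model: P₀ = D₁/(r − g), with D₁ = 5.23 given directly.
P₀ = 5.2300 / (0.1281 − 0.0239) = 5.2300 / 0.1042 = 50.1919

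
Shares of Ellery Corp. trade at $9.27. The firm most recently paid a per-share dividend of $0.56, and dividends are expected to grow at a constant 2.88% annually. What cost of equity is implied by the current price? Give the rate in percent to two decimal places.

Rearranging the constant-growth DDM: r = D₁/P₀ + g.
D₁ = 0.56 × (1 + 0.0288) = 0.5761.
r = 0.5761 / 9.27 + 0.0288 = 0.06215 + 0.0288 = 0.09095

9.09%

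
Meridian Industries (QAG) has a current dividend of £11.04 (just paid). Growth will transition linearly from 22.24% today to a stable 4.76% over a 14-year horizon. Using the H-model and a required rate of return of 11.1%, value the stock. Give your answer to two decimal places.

H-model: P₀ = D₀[(1+g_L) + H(g_S−g_L)]/(r−g_L), with H = 14/2 = 7.
P₀ = 11.04 × [(1+0.0476) + 7×(0.2224−0.0476)] / (0.111−0.0476)
   = 11.04 × 2.2712 / 0.0634 = 395.4897

£395.49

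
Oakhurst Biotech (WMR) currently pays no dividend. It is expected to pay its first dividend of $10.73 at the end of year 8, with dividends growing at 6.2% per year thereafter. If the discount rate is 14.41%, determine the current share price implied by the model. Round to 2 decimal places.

$50.93

Deferred-dividend DDM. At t=7 the remaining stream is a growing perpetuity with first payment D_8 = 10.73.
V_7 = D_8/(r−g) = 10.73/(0.1441−0.062) = 130.6943
P₀ = V_7/(1+r)^7 = 130.6943/(1+0.1441)^7 = 50.9341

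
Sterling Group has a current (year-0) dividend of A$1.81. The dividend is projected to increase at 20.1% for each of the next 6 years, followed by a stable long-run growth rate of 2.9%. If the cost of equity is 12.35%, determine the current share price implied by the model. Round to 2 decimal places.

Two-stage DDM. Project D₁…D_6 at 0.201, terminal growth 0.029, discount at r = 0.1235.
D_1 = 2.1738
D_2 = 2.6107
D_3 = 3.1355
D_4 = 3.7657
D_5 = 4.5227
D_6 = 5.4317
Terminal value at t=6: TV = D_7/(r−g) = 5.5892/(0.1235−0.029) = 59.1453
P₀ = 2.1738/(1+0.1235)^1 + 2.6107/(1+0.1235)^2 + 3.1355/(1+0.1235)^3 + 3.7657/(1+0.1235)^4 + 4.5227/(1+0.1235)^5 + 5.4317/(1+0.1235)^6 + 59.1453/(1+0.1235)^6 = 43.2142

A$43.21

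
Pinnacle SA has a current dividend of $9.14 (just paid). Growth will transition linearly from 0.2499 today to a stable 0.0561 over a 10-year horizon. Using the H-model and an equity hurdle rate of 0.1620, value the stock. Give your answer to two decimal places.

$174.78

H-model: P₀ = D₀[(1+g_L) + H(g_S−g_L)]/(r−g_L), with H = 10/2 = 5.
P₀ = 9.14 × [(1+0.0561) + 5×(0.2499−0.0561)] / (0.162−0.0561)
   = 9.14 × 2.0251 / 0.1059 = 174.7820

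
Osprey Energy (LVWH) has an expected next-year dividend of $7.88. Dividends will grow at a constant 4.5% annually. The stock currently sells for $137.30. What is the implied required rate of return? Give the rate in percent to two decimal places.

10.24%

Rearranging the constant-growth DDM: r = D₁/P₀ + g.
r = 7.8800 / 137.30 + 0.045 = 0.05739 + 0.045 = 0.10239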